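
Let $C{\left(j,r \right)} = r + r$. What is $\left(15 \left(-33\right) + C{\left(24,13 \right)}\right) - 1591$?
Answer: $-2060$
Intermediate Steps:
$C{\left(j,r \right)} = 2 r$
$\left(15 \left(-33\right) + C{\left(24,13 \right)}\right) - 1591 = \left(15 \left(-33\right) + 2 \cdot 13\right) - 1591 = \left(-495 + 26\right) - 1591 = -469 - 1591 = -2060$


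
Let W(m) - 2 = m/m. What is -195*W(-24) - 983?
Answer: -1568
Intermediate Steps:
W(m) = 3 (W(m) = 2 + m/m = 2 + 1 = 3)
-195*W(-24) - 983 = -195*3 - 983 = -585 - 983 = -1568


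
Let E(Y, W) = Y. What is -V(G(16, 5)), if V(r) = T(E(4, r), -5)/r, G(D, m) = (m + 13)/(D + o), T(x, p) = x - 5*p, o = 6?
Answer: -319/9 ≈ -35.444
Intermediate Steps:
G(D, m) = (13 + m)/(6 + D) (G(D, m) = (m + 13)/(D + 6) = (13 + m)/(6 + D))
V(r) = 29/r (V(r) = (4 - 5*(-5))/r = (4 + 25)/r = 29/r)
-V(G(16, 5)) = -29/((13 + 5)/(6 + 16)) = -29/(18/22) = -29/((1/22)*18) = -29/9/11 = -29*11/9 = -1*319/9 = -319/9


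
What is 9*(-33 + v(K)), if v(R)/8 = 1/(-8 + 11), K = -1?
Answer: -273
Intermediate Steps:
v(R) = 8/3 (v(R) = 8/(-8 + 11) = 8/3)
9*(-33 + v(K)) = 9*(-33 + 8/3) = 9*(-91/3) = -273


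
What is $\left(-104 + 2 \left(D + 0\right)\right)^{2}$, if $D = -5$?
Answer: $12996$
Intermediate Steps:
$\left(-104 + 2 \left(D + 0\right)\right)^{2} = \left(-104 + 2 \left(-5 + 0\right)\right)^{2} = \left(-104 + 2 \left(-5\right)\right)^{2} = \left(-104 - 10\right)^{2} = \left(-114\right)^{2} = 12996$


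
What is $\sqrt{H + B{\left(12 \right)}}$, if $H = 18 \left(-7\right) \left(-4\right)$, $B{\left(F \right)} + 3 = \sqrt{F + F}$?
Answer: $\sqrt{501 + 2 \sqrt{6}} \approx 22.492$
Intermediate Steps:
$B{\left(F \right)} = -3 + \sqrt{2} \sqrt{F}$ ($B{\left(F \right)} = -3 + \sqrt{F + F} = -3 + \sqrt{2 F} = -3 + \sqrt{2} \sqrt{F}$)
$H = 504$ ($H = \left(-126\right) \left(-4\right) = 504$)
$\sqrt{H + B{\left(12 \right)}} = \sqrt{504 - \left(3 - \sqrt{2} \sqrt{12}\right)} = \sqrt{504 - \left(3 - \sqrt{2} \cdot 2 \sqrt{3}\right)} = \sqrt{504 - \left(3 - 2 \sqrt{6}\right)} = \sqrt{501 + 2 \sqrt{6}}$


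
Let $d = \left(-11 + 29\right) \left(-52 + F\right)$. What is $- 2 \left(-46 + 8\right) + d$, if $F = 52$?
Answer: $76$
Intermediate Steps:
$d = 0$ ($d = \left(-11 + 29\right) \left(-52 + 52\right) = 18 \cdot 0 = 0$)
$- 2 \left(-46 + 8\right) + d = - 2 \left(-46 + 8\right) + 0 = \left(-2\right) \left(-38\right) + 0 = 76 + 0 = 76$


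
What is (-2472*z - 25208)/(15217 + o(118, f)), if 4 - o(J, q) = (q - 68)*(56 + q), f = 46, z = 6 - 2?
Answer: -35096/17465 ≈ -2.0095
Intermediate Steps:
z = 4
o(J, q) = 4 - (-68 + q)*(56 + q) (o(J, q) = 4 - (q - 68)*(56 + q) = 4 - (-68 + q)*(56 + q))
(-2472*z - 25208)/(15217 + o(118, f)) = (-2472*4 - 25208)/(15217 + (3812 - 1*46² + 12*46)) = (-103*96 - 25208)/(15217 + (3812 - 1*2116 + 552)) = (-9888 - 25208)/(15217 + (3812 - 2116 + 552)) = -35096/(15217 + 2248) = -35096/17465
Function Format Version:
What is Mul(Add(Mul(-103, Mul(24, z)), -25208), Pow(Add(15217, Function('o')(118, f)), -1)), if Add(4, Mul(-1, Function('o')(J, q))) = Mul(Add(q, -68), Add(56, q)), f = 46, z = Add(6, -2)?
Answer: Rational(-35096, 17465) ≈ -2.0095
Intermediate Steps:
z = 4
Function('o')(J, q) = Add(4, Mul(-1, Add(-68, q), Add(56, q))) (Function('o')(J, q) = Add(4, Mul(-1, Mul(Add(q, -68), Add(56, q)))) = Add(4, Mul(-1, Mul(Add(-68, q), Add(56, q)))) = Add(4, Mul(-1, Add(-68, q), Add(56, q))))
Mul(Add(Mul(-103, Mul(24, z)), -25208), Pow(Add(15217, Function('o')(118, f)), -1)) = Mul(Add(Mul(-103, Mul(24, 4)), -25208), Pow(Add(15217, Add(3812, Mul(-1, Pow(46, 2)), Mul(12, 46))), -1)) = Mul(Add(Mul(-103, 96), -25208), Pow(Add(15217, Add(3812, Mul(-1, 2116), 552)), -1)) = Mul(Add(-9888, -25208), Pow(Add(15217, Add(3812, -2116, 552)), -1)) = Mul(-35096, Pow(Add(15217, 2248), -1)) = Mul(-35096, Pow(17465, -1)) = Mul(-35096, Rational(1, 17465)) = Rational(-35096, 17465)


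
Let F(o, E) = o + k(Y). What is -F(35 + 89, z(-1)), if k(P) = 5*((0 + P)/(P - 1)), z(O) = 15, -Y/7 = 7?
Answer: -1289/10 ≈ -128.90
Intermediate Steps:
Y = -49 (Y = -7*7 = -49)
k(P) = 5*P/(-1 + P) (k(P) = 5*(P/(-1 + P)) = 5*P/(-1 + P))
F(o, E) = 49/10 + o (F(o, E) = o + 5*(-49)/(-1 - 49) = o + 5*(-49)/(-50) = o + 5*(-49)*(-1/50) = o + 49/10 = 49/10 + o)
-F(35 + 89, z(-1)) = -(49/10 + (35 + 89)) = -(49/10 + 124) = -1*1289/10 = -1289/10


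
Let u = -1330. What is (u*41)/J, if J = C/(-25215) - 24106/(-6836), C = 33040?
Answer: -187986438444/7639427 ≈ -24607.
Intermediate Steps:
J = 38197135/17236974 (J = 33040/(-25215) - 24106/(-6836) = 33040*(-1/25215) - 24106*(-1/6836) = -6608/5043 + 12053/3418 = 38197135/17236974 ≈ 2.2160)
(u*41)/J = (-1330*41)/(38197135/17236974) = -54530*17236974/38197135 = -187986438444/7639427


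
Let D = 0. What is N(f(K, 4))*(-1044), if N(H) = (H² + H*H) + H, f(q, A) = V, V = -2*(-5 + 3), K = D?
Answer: -37584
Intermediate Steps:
K = 0
V = 4 (V = -2*(-2) = 4)
f(q, A) = 4
N(H) = H + 2*H² (N(H) = (H² + H²) + H = 2*H² + H = H + 2*H²)
N(f(K, 4))*(-1044) = (4*(1 + 2*4))*(-1044) = (4*(1 + 8))*(-1044) = (4*9)*(-1044) = 36*(-1044) = -37584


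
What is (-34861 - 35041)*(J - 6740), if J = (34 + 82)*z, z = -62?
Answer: 973874664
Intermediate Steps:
J = -7192 (J = (34 + 82)*(-62) = 116*(-62) = -7192)
(-34861 - 35041)*(J - 6740) = (-34861 - 35041)*(-7192 - 6740) = -69902*(-13932) = 973874664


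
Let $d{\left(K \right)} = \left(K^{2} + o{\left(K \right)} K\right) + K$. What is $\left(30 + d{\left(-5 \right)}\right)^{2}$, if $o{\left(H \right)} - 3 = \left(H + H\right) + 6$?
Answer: $3025$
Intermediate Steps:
$o{\left(H \right)} = 9 + 2 H$ ($o{\left(H \right)} = 3 + \left(\left(H + H\right) + 6\right) = 3 + \left(2 H + 6\right) = 3 + \left(6 + 2 H\right) = 9 + 2 H$)
$d{\left(K \right)} = K + K^{2} + K \left(9 + 2 K\right)$ ($d{\left(K \right)} = \left(K^{2} + \left(9 + 2 K\right) K\right) + K = \left(K^{2} + K \left(9 + 2 K\right)\right) + K = K + K^{2} + K \left(9 + 2 K\right)$)
$\left(30 + d{\left(-5 \right)}\right)^{2} = \left(30 - 5 \left(10 + 3 \left(-5\right)\right)\right)^{2} = \left(30 - 5 \left(10 - 15\right)\right)^{2} = \left(30 - -25\right)^{2} = \left(30 + 25\right)^{2} = 55^{2} = 3025$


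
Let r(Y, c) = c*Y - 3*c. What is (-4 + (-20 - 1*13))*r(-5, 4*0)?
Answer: 0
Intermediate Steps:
r(Y, c) = -3*c + Y*c (r(Y, c) = Y*c - 3*c = -3*c + Y*c)
(-4 + (-20 - 1*13))*r(-5, 4*0) = (-4 + (-20 - 1*13))*((4*0)*(-3 - 5)) = (-4 + (-20 - 13))*(0*(-8)) = (-4 - 33)*0 = -37*0 = 0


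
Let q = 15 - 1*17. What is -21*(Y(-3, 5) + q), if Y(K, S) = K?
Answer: 105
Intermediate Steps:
q = -2 (q = 15 - 17 = -2)
-21*(Y(-3, 5) + q) = -21*(-3 - 2) = -21*(-5) = 105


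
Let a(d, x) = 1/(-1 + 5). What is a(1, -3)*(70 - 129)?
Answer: -59/4 ≈ -14.750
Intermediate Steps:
a(d, x) = ¼ (a(d, x) = 1/4 = ¼)
a(1, -3)*(70 - 129) = (70 - 129)/4 = (¼)*(-59) = -59/4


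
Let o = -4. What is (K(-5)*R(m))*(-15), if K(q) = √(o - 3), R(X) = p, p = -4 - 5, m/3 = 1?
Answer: 135*I*√7 ≈ 357.18*I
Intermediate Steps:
m = 3 (m = 3*1 = 3)
p = -9
R(X) = -9
K(q) = I*√7 (K(q) = √(-4 - 3) = √(-7) = I*√7)
(K(-5)*R(m))*(-15) = ((I*√7)*(-9))*(-15) = -9*I*√7*(-15) = 135*I*√7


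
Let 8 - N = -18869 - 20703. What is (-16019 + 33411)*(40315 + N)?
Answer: 1389533840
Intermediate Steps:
N = 39580 (N = 8 - (-18869 - 20703) = 8 - 1*(-39572) = 8 + 39572 = 39580)
(-16019 + 33411)*(40315 + N) = (-16019 + 33411)*(40315 + 39580) = 17392*79895 = 1389533840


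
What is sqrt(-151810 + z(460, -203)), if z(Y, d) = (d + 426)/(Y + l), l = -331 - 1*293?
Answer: I*sqrt(1020779583)/82 ≈ 389.63*I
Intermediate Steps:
l = -624 (l = -331 - 293 = -624)
z(Y, d) = (426 + d)/(-624 + Y) (z(Y, d) = (d + 426)/(Y - 624) = (426 + d)/(-624 + Y))
sqrt(-151810 + z(460, -203)) = sqrt(-151810 + (426 - 203)/(-624 + 460)) = sqrt(-151810 + 223/(-164)) = sqrt(-151810 - 1/164*223) = sqrt(-151810 - 223/164) = sqrt(-24897063/164) = I*sqrt(1020779583)/82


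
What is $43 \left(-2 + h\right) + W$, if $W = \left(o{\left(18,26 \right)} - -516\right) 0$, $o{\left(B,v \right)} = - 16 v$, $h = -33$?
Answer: $-1505$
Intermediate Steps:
$W = 0$ ($W = \left(\left(-16\right) 26 - -516\right) 0 = \left(-416 + 516\right) 0 = 100 \cdot 0 = 0$)
$43 \left(-2 + h\right) + W = 43 \left(-2 - 33\right) + 0 = 43 \left(-35\right) + 0 = -1505 + 0 = -1505$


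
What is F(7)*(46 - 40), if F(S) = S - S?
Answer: 0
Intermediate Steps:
F(S) = 0
F(7)*(46 - 40) = 0*(46 - 40) = 0*6 = 0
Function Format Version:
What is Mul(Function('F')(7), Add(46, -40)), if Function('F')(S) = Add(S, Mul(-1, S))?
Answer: 0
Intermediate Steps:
Function('F')(S) = 0
Mul(Function('F')(7), Add(46, -40)) = Mul(0, Add(46, -40)) = Mul(0, 6) = 0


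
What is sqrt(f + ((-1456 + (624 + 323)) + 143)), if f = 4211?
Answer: sqrt(3845) ≈ 62.008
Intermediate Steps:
sqrt(f + ((-1456 + (624 + 323)) + 143)) = sqrt(4211 + ((-1456 + (624 + 323)) + 143)) = sqrt(4211 + ((-1456 + 947) + 143)) = sqrt(4211 + (-509 + 143)) = sqrt(4211 - 366) = sqrt(3845)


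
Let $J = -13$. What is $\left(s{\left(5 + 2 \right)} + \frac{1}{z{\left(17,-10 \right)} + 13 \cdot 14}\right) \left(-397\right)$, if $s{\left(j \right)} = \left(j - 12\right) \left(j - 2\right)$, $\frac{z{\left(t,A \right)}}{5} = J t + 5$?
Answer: $\frac{8913047}{898} \approx 9925.4$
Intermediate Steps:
$z{\left(t,A \right)} = 25 - 65 t$ ($z{\left(t,A \right)} = 5 \left(- 13 t + 5\right) = 5 \left(5 - 13 t\right) = 25 - 65 t$)
$s{\left(j \right)} = \left(-12 + j\right) \left(-2 + j\right)$
$\left(s{\left(5 + 2 \right)} + \frac{1}{z{\left(17,-10 \right)} + 13 \cdot 14}\right) \left(-397\right) = \left(\left(24 + \left(5 + 2\right)^{2} - 14 \left(5 + 2\right)\right) + \frac{1}{\left(25 - 1105\right) + 13 \cdot 14}\right) \left(-397\right) = \left(\left(24 + 7^{2} - 98\right) + \frac{1}{\left(25 - 1105\right) + 182}\right) \left(-397\right) = \left(\left(24 + 49 - 98\right) + \frac{1}{-1080 + 182}\right) \left(-397\right) = \left(-25 + \frac{1}{-898}\right) \left(-397\right) = \left(-25 - \frac{1}{898}\right) \left(-397\right) = \left(- \frac{22451}{898}\right) \left(-397\right) = \frac{8913047}{898}$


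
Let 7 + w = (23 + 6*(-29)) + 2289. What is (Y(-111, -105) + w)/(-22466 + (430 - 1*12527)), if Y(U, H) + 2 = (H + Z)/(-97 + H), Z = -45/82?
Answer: -35273411/572501532 ≈ -0.061613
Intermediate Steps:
Z = -45/82 (Z = -45*1/82 = -45/82 ≈ -0.54878)
Y(U, H) = -2 + (-45/82 + H)/(-97 + H) (Y(U, H) = -2 + (H - 45/82)/(-97 + H) = -2 + (-45/82 + H)/(-97 + H))
w = 2131 (w = -7 + ((23 + 6*(-29)) + 2289) = -7 + ((23 - 174) + 2289) = -7 + (-151 + 2289) = -7 + 2138 = 2131)
(Y(-111, -105) + w)/(-22466 + (430 - 1*12527)) = ((15863/82 - 1*(-105))/(-97 - 105) + 2131)/(-22466 + (430 - 1*12527)) = ((15863/82 + 105)/(-202) + 2131)/(-22466 + (430 - 12527)) = (-1/202*24473/82 + 2131)/(-22466 - 12097) = (-24473/16564 + 2131)/(-34563) = (35273411/16564)*(-1/34563) = -35273411/572501532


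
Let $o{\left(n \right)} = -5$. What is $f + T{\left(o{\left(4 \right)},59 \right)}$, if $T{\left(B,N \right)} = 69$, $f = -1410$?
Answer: $-1341$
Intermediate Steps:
$f + T{\left(o{\left(4 \right)},59 \right)} = -1410 + 69 = -1341$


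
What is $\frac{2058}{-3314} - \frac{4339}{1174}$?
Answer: $- \frac{8397769}{1945318} \approx -4.3169$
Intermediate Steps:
$\frac{2058}{-3314} - \frac{4339}{1174} = 2058 \left(- \frac{1}{3314}\right) - \frac{4339}{1174} = - \frac{1029}{1657} - \frac{4339}{1174} = - \frac{8397769}{1945318}$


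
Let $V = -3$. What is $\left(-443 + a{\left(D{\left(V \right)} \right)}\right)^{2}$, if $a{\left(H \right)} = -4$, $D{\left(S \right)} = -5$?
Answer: $199809$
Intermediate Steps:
$\left(-443 + a{\left(D{\left(V \right)} \right)}\right)^{2} = \left(-443 - 4\right)^{2} = \left(-447\right)^{2} = 199809$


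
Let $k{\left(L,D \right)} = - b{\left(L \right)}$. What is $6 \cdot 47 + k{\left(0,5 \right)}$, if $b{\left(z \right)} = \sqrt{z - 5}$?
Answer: $282 - i \sqrt{5} \approx 282.0 - 2.2361 i$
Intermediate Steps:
$b{\left(z \right)} = \sqrt{-5 + z}$
$k{\left(L,D \right)} = - \sqrt{-5 + L}$
$6 \cdot 47 + k{\left(0,5 \right)} = 6 \cdot 47 - \sqrt{-5 + 0} = 282 - \sqrt{-5} = 282 - i \sqrt{5}$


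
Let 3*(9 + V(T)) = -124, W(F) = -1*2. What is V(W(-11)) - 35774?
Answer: -107473/3 ≈ -35824.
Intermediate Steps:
W(F) = -2
V(T) = -151/3 (V(T) = -9 + (1/3)*(-124) = -9 - 124/3 = -151/3)
V(W(-11)) - 35774 = -151/3 - 35774 = -107473/3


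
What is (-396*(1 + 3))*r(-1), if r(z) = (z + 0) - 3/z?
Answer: -3168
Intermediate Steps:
r(z) = z - 3/z
(-396*(1 + 3))*r(-1) = (-396*(1 + 3))*(-1 - 3/(-1)) = (-396*4)*(-1 - 3*(-1)) = (-99*16)*(-1 + 3) = -1584*2 = -3168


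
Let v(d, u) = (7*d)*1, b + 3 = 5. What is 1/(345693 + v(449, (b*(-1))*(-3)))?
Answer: 1/348836 ≈ 2.8667e-6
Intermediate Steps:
b = 2 (b = -3 + 5 = 2)
v(d, u) = 7*d
1/(345693 + v(449, (b*(-1))*(-3))) = 1/(345693 + 7*449) = 1/(345693 + 3143) = 1/348836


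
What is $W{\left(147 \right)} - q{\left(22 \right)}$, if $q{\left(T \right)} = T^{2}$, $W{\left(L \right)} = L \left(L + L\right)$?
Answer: $42734$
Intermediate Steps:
$W{\left(L \right)} = 2 L^{2}$ ($W{\left(L \right)} = L 2 L = 2 L^{2}$)
$W{\left(147 \right)} - q{\left(22 \right)} = 2 \cdot 147^{2} - 22^{2} = 2 \cdot 21609 - 484 = 43218 - 484 = 42734$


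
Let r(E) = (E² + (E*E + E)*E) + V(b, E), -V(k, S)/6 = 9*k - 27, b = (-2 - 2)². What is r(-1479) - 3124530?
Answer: -3233975589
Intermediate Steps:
b = 16 (b = (-4)² = 16)
V(k, S) = 162 - 54*k (V(k, S) = -6*(9*k - 27) = -6*(-27 + 9*k) = 162 - 54*k)
r(E) = -702 + E² + E*(E + E²) (r(E) = (E² + (E*E + E)*E) + (162 - 54*16) = (E² + (E² + E)*E) + (162 - 864) = (E² + (E + E²)*E) - 702 = (E² + E*(E + E²)) - 702 = -702 + E² + E*(E + E²))
r(-1479) - 3124530 = (-702 + (-1479)³ + 2*(-1479)²) - 3124530 = (-702 - 3235225239 + 2*2187441) - 3124530 = (-702 - 3235225239 + 4374882) - 3124530 = -3230851059 - 3124530 = -3233975589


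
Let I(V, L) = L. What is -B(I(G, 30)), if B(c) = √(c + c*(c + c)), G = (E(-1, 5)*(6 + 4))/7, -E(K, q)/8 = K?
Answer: -√1830 ≈ -42.779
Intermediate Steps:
E(K, q) = -8*K
G = 80/7 (G = ((-8*(-1))*(6 + 4))/7 = (8*10)*(⅐) = 80*(⅐) = 80/7 ≈ 11.429)
B(c) = √(c + 2*c²) (B(c) = √(c + c*(2*c)) = √(c + 2*c²))
-B(I(G, 30)) = -√(30*(1 + 2*30)) = -√(30*(1 + 60)) = -√(30*61) = -√1830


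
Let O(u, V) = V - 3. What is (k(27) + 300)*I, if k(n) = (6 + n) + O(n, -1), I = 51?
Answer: 16779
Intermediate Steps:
O(u, V) = -3 + V
k(n) = 2 + n (k(n) = (6 + n) + (-3 - 1) = (6 + n) - 4 = 2 + n)
(k(27) + 300)*I = ((2 + 27) + 300)*51 = (29 + 300)*51 = 329*51 = 16779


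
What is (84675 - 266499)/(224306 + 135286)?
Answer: -7576/14983 ≈ -0.50564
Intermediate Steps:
(84675 - 266499)/(224306 + 135286) = -181824/359592 = -181824*1/359592 = -7576/14983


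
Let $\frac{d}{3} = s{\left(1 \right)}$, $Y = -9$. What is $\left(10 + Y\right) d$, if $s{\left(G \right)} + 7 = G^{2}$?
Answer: $-18$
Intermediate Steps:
$s{\left(G \right)} = -7 + G^{2}$
$d = -18$ ($d = 3 \left(-7 + 1^{2}\right) = 3 \left(-7 + 1\right) = 3 \left(-6\right) = -18$)
$\left(10 + Y\right) d = \left(10 - 9\right) \left(-18\right) = 1 \left(-18\right) = -18$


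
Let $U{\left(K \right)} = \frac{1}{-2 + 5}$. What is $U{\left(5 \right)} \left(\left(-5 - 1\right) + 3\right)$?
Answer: $-1$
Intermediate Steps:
$U{\left(K \right)} = \frac{1}{3}$
$U{\left(5 \right)} \left(\left(-5 - 1\right) + 3\right) = \frac{\left(-5 - 1\right) + 3}{3} = \frac{-6 + 3}{3} = \frac{1}{3} \left(-3\right) = -1$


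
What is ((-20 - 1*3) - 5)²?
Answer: 784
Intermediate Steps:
((-20 - 1*3) - 5)² = ((-20 - 3) - 5)² = (-23 - 5)² = (-28)² = 784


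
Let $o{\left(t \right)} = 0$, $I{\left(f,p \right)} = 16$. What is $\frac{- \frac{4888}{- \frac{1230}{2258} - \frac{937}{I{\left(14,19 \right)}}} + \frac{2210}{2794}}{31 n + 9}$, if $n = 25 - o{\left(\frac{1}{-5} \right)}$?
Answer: $\frac{124530497169}{1169410527824} \approx 0.10649$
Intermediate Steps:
$n = 25$ ($n = 25 - 0 = 25 + 0 = 25$)
$\frac{- \frac{4888}{- \frac{1230}{2258} - \frac{937}{I{\left(14,19 \right)}}} + \frac{2210}{2794}}{31 n + 9} = \frac{- \frac{4888}{- \frac{1230}{2258} - \frac{937}{16}} + \frac{2210}{2794}}{31 \cdot 25 + 9} = \frac{- \frac{4888}{\left(-1230\right) \frac{1}{2258} - \frac{937}{16}} + 2210 \cdot \frac{1}{2794}}{775 + 9} = \frac{- \frac{4888}{- \frac{615}{1129} - \frac{937}{16}} + \frac{1105}{1397}}{784} = \left(- \frac{4888}{- \frac{1067713}{18064}} + \frac{1105}{1397}\right) \frac{1}{784} = \left(\left(-4888\right) \left(- \frac{18064}{1067713}\right) + \frac{1105}{1397}\right) \frac{1}{784} = \left(\frac{88296832}{1067713} + \frac{1105}{1397}\right) \frac{1}{784} = \frac{124530497169}{1491595061} \cdot \frac{1}{784} = \frac{124530497169}{1169410527824}$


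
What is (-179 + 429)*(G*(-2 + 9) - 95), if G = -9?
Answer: -39500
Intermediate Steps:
(-179 + 429)*(G*(-2 + 9) - 95) = (-179 + 429)*(-9*(-2 + 9) - 95) = 250*(-9*7 - 95) = 250*(-63 - 95) = 250*(-158) = -39500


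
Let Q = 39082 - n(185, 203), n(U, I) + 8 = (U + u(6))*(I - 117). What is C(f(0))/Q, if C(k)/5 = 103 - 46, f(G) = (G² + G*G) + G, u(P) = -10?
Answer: 57/4808 ≈ 0.011855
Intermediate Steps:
f(G) = G + 2*G² (f(G) = (G² + G²) + G = 2*G² + G = G + 2*G²)
n(U, I) = -8 + (-117 + I)*(-10 + U) (n(U, I) = -8 + (U - 10)*(I - 117) = -8 + (-10 + U)*(-117 + I) = -8 + (-117 + I)*(-10 + U))
Q = 24040 (Q = 39082 - (1162 - 117*185 - 10*203 + 203*185) = 39082 - (1162 - 21645 - 2030 + 37555) = 39082 - 1*15042 = 39082 - 15042 = 24040)
C(k) = 285 (C(k) = 5*(103 - 46) = 5*57 = 285)
C(f(0))/Q = 285/24040 = 285*(1/24040) = 57/4808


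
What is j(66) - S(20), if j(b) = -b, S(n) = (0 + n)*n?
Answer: -466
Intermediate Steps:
S(n) = n**2 (S(n) = n*n = n**2)
j(66) - S(20) = -1*66 - 1*20**2 = -66 - 1*400 = -66 - 400 = -466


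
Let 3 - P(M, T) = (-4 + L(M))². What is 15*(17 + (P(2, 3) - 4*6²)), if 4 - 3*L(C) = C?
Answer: -6080/3 ≈ -2026.7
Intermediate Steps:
L(C) = 4/3 - C/3
P(M, T) = 3 - (-8/3 - M/3)² (P(M, T) = 3 - (-4 + (4/3 - M/3))² = 3 - (-8/3 - M/3)²)
15*(17 + (P(2, 3) - 4*6²)) = 15*(17 + ((3 - (8 + 2)²/9) - 4*6²)) = 15*(17 + ((3 - ⅑*10²) - 4*36)) = 15*(17 + ((3 - ⅑*100) - 144)) = 15*(17 + ((3 - 100/9) - 144)) = 15*(17 + (-73/9 - 144)) = 15*(17 - 1369/9) = 15*(-1216/9) = -6080/3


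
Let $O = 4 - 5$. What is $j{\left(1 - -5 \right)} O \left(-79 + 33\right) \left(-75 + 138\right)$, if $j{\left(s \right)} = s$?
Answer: $17388$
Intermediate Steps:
$O = -1$
$j{\left(1 - -5 \right)} O \left(-79 + 33\right) \left(-75 + 138\right) = \left(1 - -5\right) \left(-1\right) \left(-79 + 33\right) \left(-75 + 138\right) = \left(1 + 5\right) \left(-1\right) \left(\left(-46\right) 63\right) = 6 \left(-1\right) \left(-2898\right) = \left(-6\right) \left(-2898\right) = 17388$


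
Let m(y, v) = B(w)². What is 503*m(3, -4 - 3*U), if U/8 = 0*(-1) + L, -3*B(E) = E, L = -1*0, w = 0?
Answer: 0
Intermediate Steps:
L = 0
B(E) = -E/3
U = 0 (U = 8*(0*(-1) + 0) = 8*(0 + 0) = 8*0 = 0)
m(y, v) = 0 (m(y, v) = (-⅓*0)² = 0² = 0)
503*m(3, -4 - 3*U) = 503*0 = 0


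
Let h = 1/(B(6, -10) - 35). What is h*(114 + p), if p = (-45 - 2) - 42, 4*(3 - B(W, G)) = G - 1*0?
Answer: -50/59 ≈ -0.84746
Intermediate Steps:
B(W, G) = 3 - G/4 (B(W, G) = 3 - (G - 1*0)/4 = 3 - (G + 0)/4 = 3 - G/4)
h = -2/59 (h = 1/((3 - 1/4*(-10)) - 35) = 1/((3 + 5/2) - 35) = 1/(11/2 - 35) = 1/(-59/2) = -2/59 ≈ -0.033898)
p = -89 (p = -47 - 42 = -89)
h*(114 + p) = -2*(114 - 89)/59 = -2/59*25 = -50/59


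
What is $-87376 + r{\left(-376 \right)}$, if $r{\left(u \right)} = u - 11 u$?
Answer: $-83616$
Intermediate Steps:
$r{\left(u \right)} = - 10 u$
$-87376 + r{\left(-376 \right)} = -87376 - -3760 = -87376 + 3760 = -83616$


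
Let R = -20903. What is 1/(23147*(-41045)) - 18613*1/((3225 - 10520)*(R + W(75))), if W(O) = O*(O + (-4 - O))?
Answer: -505250908768/4198648681024265 ≈ -0.00012034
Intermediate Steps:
W(O) = -4*O (W(O) = O*(-4) = -4*O)
1/(23147*(-41045)) - 18613*1/((3225 - 10520)*(R + W(75))) = 1/(23147*(-41045)) - 18613*1/((-20903 - 4*75)*(3225 - 10520)) = (1/23147)*(-1/41045) - 18613*(-1/(7295*(-20903 - 300))) = -1/950068615 - 18613/((-21203*(-7295))) = -1/950068615 - 18613/154675885 = -1/950068615 - 18613*1/154675885 = -1/950068615 - 2659/22096555 = -505250908768/4198648681024265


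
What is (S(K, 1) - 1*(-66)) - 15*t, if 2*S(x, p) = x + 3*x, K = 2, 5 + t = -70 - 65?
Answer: 2170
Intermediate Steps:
t = -140 (t = -5 + (-70 - 65) = -5 - 135 = -140)
S(x, p) = 2*x (S(x, p) = (x + 3*x)/2 = (4*x)/2 = 2*x)
(S(K, 1) - 1*(-66)) - 15*t = (2*2 - 1*(-66)) - 15*(-140) = (4 + 66) + 2100 = 70 + 2100 = 2170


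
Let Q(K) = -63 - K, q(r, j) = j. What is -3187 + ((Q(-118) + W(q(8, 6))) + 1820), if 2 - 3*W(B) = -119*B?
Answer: -3220/3 ≈ -1073.3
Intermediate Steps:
W(B) = ⅔ + 119*B/3 (W(B) = ⅔ - (-119)*B/3 = ⅔ + 119*B/3)
-3187 + ((Q(-118) + W(q(8, 6))) + 1820) = -3187 + (((-63 - 1*(-118)) + (⅔ + (119/3)*6)) + 1820) = -3187 + (((-63 + 118) + (⅔ + 238)) + 1820) = -3187 + ((55 + 716/3) + 1820) = -3187 + (881/3 + 1820) = -3187 + 6341/3 = -3220/3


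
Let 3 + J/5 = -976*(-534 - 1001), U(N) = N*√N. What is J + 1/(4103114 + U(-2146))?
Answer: 63092737837017155867/8422713752566 + 1073*I*√2146/8422713752566 ≈ 7.4908e+6 + 5.9015e-9*I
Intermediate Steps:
U(N) = N^(3/2)
J = 7490785 (J = -15 + 5*(-976*(-534 - 1001)) = -15 + 5*(-976*(-1535)) = -15 + 5*1498160 = -15 + 7490800 = 7490785)
J + 1/(4103114 + U(-2146)) = 7490785 + 1/(4103114 + (-2146)^(3/2)) = 7490785 + 1/(4103114 - 2146*I*√2146)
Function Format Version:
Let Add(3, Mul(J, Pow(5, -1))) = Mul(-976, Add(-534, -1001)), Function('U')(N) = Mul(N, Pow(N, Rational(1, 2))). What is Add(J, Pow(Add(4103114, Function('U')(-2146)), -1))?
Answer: Add(Rational(63092737837017155867, 8422713752566), Mul(Rational(1073, 8422713752566), I, Pow(2146, Rational(1, 2)))) ≈ Add(7.4908e+6, Mul(5.9015e-9, I))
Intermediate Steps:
Function('U')(N) = Pow(N, Rational(3, 2))
J = 7490785 (J = Add(-15, Mul(5, Mul(-976, Add(-534, -1001)))) = Add(-15, Mul(5, Mul(-976, -1535))) = Add(-15, Mul(5, 1498160)) = Add(-15, 7490800) = 7490785)
Add(J, Pow(Add(4103114, Function('U')(-2146)), -1)) = Add(7490785, Pow(Add(4103114, Pow(-2146, Rational(3, 2))), -1)) = Add(7490785, Pow(Add(4103114, Mul(-2146, I, Pow(2146, Rational(1, 2)))), -1))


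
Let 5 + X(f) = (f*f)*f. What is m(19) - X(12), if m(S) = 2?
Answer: -1721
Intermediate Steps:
X(f) = -5 + f³ (X(f) = -5 + (f*f)*f = -5 + f²*f = -5 + f³)
m(19) - X(12) = 2 - (-5 + 12³) = 2 - (-5 + 1728) = 2 - 1*1723 = 2 - 1723 = -1721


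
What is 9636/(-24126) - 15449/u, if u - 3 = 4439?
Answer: -69254281/17861282 ≈ -3.8773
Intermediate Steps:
u = 4442 (u = 3 + 4439 = 4442)
9636/(-24126) - 15449/u = 9636/(-24126) - 15449/4442 = 9636*(-1/24126) - 15449*1/4442 = -1606/4021 - 15449/4442 = -69254281/17861282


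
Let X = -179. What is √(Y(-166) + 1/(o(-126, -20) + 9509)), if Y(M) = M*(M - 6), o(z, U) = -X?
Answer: √669953723894/4844 ≈ 168.97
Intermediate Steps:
o(z, U) = 179 (o(z, U) = -1*(-179) = 179)
Y(M) = M*(-6 + M)
√(Y(-166) + 1/(o(-126, -20) + 9509)) = √(-166*(-6 - 166) + 1/(179 + 9509)) = √(-166*(-172) + 1/9688) = √(28552 + 1/9688) = √(276611777/9688) = √669953723894/4844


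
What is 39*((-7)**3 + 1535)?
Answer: 46488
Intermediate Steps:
39*((-7)**3 + 1535) = 39*(-343 + 1535) = 39*1192 = 46488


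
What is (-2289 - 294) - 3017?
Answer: -5600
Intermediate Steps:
(-2289 - 294) - 3017 = -2583 - 3017 = -5600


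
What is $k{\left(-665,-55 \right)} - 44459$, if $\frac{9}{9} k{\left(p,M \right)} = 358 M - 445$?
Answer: $-64594$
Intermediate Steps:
$k{\left(p,M \right)} = -445 + 358 M$ ($k{\left(p,M \right)} = 358 M - 445 = -445 + 358 M$)
$k{\left(-665,-55 \right)} - 44459 = \left(-445 + 358 \left(-55\right)\right) - 44459 = \left(-445 - 19690\right) - 44459 = -20135 - 44459 = -64594$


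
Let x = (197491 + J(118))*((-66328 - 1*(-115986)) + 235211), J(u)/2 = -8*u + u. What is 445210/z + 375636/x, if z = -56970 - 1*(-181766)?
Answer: 1774116228213169/497298333251174 ≈ 3.5675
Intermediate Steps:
J(u) = -14*u (J(u) = 2*(-8*u + u) = 2*(-7*u) = -14*u)
z = 124796 (z = -56970 + 181766 = 124796)
x = 55788460091 (x = (197491 - 14*118)*((-66328 - 1*(-115986)) + 235211) = (197491 - 1652)*((-66328 + 115986) + 235211) = 195839*(49658 + 235211) = 195839*284869 = 55788460091)
445210/z + 375636/x = 445210/124796 + 375636/55788460091 = 445210*(1/124796) + 375636*(1/55788460091) = 222605/62398 + 375636/55788460091 = 1774116228213169/497298333251174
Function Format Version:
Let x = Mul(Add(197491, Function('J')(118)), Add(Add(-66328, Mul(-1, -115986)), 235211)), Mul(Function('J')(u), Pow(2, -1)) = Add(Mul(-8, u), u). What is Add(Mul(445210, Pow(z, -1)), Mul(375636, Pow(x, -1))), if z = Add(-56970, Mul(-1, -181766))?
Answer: Rational(1774116228213169, 497298333251174) ≈ 3.5675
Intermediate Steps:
Function('J')(u) = Mul(-14, u) (Function('J')(u) = Mul(2, Add(Mul(-8, u), u)) = Mul(2, Mul(-7, u)) = Mul(-14, u))
z = 124796 (z = Add(-56970, 181766) = 124796)
x = 55788460091 (x = Mul(Add(197491, Mul(-14, 118)), Add(Add(-66328, Mul(-1, -115986)), 235211)) = Mul(Add(197491, -1652), Add(Add(-66328, 115986), 235211)) = Mul(195839, Add(49658, 235211)) = Mul(195839, 284869) = 55788460091)
Add(Mul(445210, Pow(z, -1)), Mul(375636, Pow(x, -1))) = Add(Mul(445210, Pow(124796, -1)), Mul(375636, Pow(55788460091, -1))) = Add(Mul(445210, Rational(1, 124796)), Mul(375636, Rational(1, 55788460091))) = Add(Rational(222605, 62398), Rational(375636, 55788460091)) = Rational(1774116228213169, 497298333251174)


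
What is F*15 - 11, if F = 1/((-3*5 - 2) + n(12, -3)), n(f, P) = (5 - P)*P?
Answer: -466/41 ≈ -11.366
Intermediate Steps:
n(f, P) = P*(5 - P)
F = -1/41 (F = 1/((-3*5 - 2) - 3*(5 - 1*(-3))) = 1/((-15 - 2) - 3*(5 + 3)) = 1/(-17 - 3*8) = 1/(-17 - 24) = 1/(-41) = -1/41 ≈ -0.024390)
F*15 - 11 = -1/41*15 - 11 = -15/41 - 11 = -466/41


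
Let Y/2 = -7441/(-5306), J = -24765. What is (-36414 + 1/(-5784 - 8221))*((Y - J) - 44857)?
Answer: 776574717374031/1061579 ≈ 7.3153e+8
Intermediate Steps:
Y = 1063/379 (Y = 2*(-7441/(-5306)) = 2*(-7441*(-1/5306)) = 2*(1063/758) = 1063/379 ≈ 2.8047)
(-36414 + 1/(-5784 - 8221))*((Y - J) - 44857) = (-36414 + 1/(-5784 - 8221))*((1063/379 - 1*(-24765)) - 44857) = (-36414 + 1/(-14005))*((1063/379 + 24765) - 44857) = (-36414 - 1/14005)*(9386998/379 - 44857) = -509978071/14005*(-7613805/379) = 776574717374031/1061579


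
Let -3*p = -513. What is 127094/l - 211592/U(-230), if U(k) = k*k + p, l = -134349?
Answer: -35172179282/7130035779 ≈ -4.9330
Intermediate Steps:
p = 171 (p = -⅓*(-513) = 171)
U(k) = 171 + k² (U(k) = k*k + 171 = k² + 171 = 171 + k²)
127094/l - 211592/U(-230) = 127094/(-134349) - 211592/(171 + (-230)²) = 127094*(-1/134349) - 211592/(171 + 52900) = -127094/134349 - 211592/53071 = -35172179282/7130035779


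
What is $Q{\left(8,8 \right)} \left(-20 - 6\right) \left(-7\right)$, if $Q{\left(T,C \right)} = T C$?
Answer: $11648$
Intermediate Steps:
$Q{\left(T,C \right)} = C T$
$Q{\left(8,8 \right)} \left(-20 - 6\right) \left(-7\right) = 8 \cdot 8 \left(-20 - 6\right) \left(-7\right) = 64 \left(\left(-26\right) \left(-7\right)\right) = 64 \cdot 182 = 11648$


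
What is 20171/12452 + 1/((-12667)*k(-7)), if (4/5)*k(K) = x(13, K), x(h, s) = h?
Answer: 16607843897/10252416460 ≈ 1.6199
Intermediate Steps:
k(K) = 65/4 (k(K) = (5/4)*13 = 65/4)
20171/12452 + 1/((-12667)*k(-7)) = 20171/12452 + 1/((-12667)*(65/4)) = 20171*(1/12452) - 1/12667*4/65 = 20171/12452 - 4/823355 = 16607843897/10252416460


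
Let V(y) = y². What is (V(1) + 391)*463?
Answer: 181496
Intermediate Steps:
(V(1) + 391)*463 = (1² + 391)*463 = (1 + 391)*463 = 392*463 = 181496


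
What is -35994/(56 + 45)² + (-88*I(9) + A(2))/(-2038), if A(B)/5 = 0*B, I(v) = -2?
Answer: -37575574/10394819 ≈ -3.6148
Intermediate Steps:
A(B) = 0 (A(B) = 5*(0*B) = 5*0 = 0)
-35994/(56 + 45)² + (-88*I(9) + A(2))/(-2038) = -35994/(56 + 45)² + (-88*(-2) + 0)/(-2038) = -35994/(101²) + (176 + 0)*(-1/2038) = -35994/10201 + 176*(-1/2038) = -35994*1/10201 - 88/1019 = -35994/10201 - 88/1019 = -37575574/10394819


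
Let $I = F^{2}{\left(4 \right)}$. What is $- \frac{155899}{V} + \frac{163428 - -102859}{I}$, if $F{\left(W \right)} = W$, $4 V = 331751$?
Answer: $\frac{88331001001}{5308016} \approx 16641.0$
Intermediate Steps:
$V = \frac{331751}{4}$ ($V = \frac{1}{4} \cdot 331751 = \frac{331751}{4} \approx 82938.0$)
$I = 16$ ($I = 4^{2} = 16$)
$- \frac{155899}{V} + \frac{163428 - -102859}{I} = - \frac{155899}{\frac{331751}{4}} + \frac{163428 - -102859}{16} = \left(-155899\right) \frac{4}{331751} + \left(163428 + 102859\right) \frac{1}{16} = - \frac{623596}{331751} + 266287 \cdot \frac{1}{16} = - \frac{623596}{331751} + \frac{266287}{16} = \frac{88331001001}{5308016}$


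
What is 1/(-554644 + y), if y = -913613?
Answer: -1/1468257 ≈ -6.8108e-7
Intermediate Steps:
1/(-554644 + y) = 1/(-554644 - 913613) = 1/(-1468257) = -1/1468257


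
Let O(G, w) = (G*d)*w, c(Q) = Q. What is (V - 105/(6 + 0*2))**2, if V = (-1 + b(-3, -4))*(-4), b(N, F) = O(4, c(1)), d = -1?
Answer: 25/4 ≈ 6.2500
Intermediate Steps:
O(G, w) = -G*w (O(G, w) = (G*(-1))*w = (-G)*w = -G*w)
b(N, F) = -4 (b(N, F) = -1*4*1 = -4)
V = 20 (V = (-1 - 4)*(-4) = -5*(-4) = 20)
(V - 105/(6 + 0*2))**2 = (20 - 105/(6 + 0*2))**2 = (20 - 105/(6 + 0))**2 = (20 - 105/6)**2 = (20 - 105*1/6)**2 = (20 - 35/2)**2 = (5/2)**2 = 25/4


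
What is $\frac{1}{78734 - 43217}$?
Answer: $\frac{1}{35517} \approx 2.8156 \cdot 10^{-5}$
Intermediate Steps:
$\frac{1}{78734 - 43217} = \frac{1}{35517}$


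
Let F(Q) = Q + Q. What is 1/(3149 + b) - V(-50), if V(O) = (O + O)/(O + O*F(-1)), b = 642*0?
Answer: 6299/3149 ≈ 2.0003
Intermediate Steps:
F(Q) = 2*Q
b = 0
V(O) = -2 (V(O) = (O + O)/(O + O*(2*(-1))) = (2*O)/(O + O*(-2)) = (2*O)/(O - 2*O) = (2*O)/((-O)) = (2*O)*(-1/O) = -2)
1/(3149 + b) - V(-50) = 1/(3149 + 0) - 1*(-2) = 1/3149 + 2 = 6299/3149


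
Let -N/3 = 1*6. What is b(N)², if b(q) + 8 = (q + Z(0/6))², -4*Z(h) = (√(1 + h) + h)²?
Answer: 27050401/256 ≈ 1.0567e+5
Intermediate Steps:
N = -18 (N = -3*6 = -18)
Z(h) = -(h + √(1 + h))²/4 (Z(h) = -(√(1 + h) + h)²/4 = -(h + √(1 + h))²/4)
b(q) = -8 + (-¼ + q)² (b(q) = -8 + (q - (0/6 + √(1 + 0/6))²/4)² = -8 + (q - (0*(⅙) + √(1 + 0*(⅙)))²/4)² = -8 + (q - (0 + √(1 + 0))²/4)² = -8 + (q - (0 + √1)²/4)² = -8 + (q - (0 + 1)²/4)² = -8 + (q - ¼*1²)² = -8 + (q - ¼*1)² = -8 + (q - ¼)² = -8 + (-¼ + q)²)
b(N)² = (-8 + (-1 + 4*(-18))²/16)² = (-8 + (-1 - 72)²/16)² = (-8 + (1/16)*(-73)²)² = (-8 + (1/16)*5329)² = (-8 + 5329/16)² = (5201/16)² = 27050401/256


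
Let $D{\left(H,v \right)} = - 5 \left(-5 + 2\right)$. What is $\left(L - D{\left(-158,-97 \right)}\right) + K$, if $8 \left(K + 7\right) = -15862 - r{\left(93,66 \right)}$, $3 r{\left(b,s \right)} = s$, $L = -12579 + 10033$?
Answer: $- \frac{9107}{2} \approx -4553.5$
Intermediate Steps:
$D{\left(H,v \right)} = 15$ ($D{\left(H,v \right)} = \left(-5\right) \left(-3\right) = 15$)
$L = -2546$
$r{\left(b,s \right)} = \frac{s}{3}$
$K = - \frac{3985}{2}$ ($K = -7 + \frac{-15862 - \frac{1}{3} \cdot 66}{8} = -7 + \frac{-15862 - 22}{8} = -7 + \frac{1}{8} \left(-15884\right) = -7 - \frac{3971}{2} = - \frac{3985}{2} \approx -1992.5$)
$\left(L - D{\left(-158,-97 \right)}\right) + K = \left(-2546 - 15\right) - \frac{3985}{2} = -2561 - \frac{3985}{2} = - \frac{9107}{2}$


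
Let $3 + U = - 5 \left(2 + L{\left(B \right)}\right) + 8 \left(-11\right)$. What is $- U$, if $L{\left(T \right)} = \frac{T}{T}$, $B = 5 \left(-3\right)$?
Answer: $106$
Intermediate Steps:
$B = -15$
$L{\left(T \right)} = 1$
$U = -106$ ($U = -3 - \left(88 + 5 \left(2 + 1\right)\right) = -3 - 103 = -106$)
$- U = \left(-1\right) \left(-106\right) = 106$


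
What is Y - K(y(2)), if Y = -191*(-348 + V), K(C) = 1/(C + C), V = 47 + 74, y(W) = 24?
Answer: 2081135/48 ≈ 43357.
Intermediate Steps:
V = 121
K(C) = 1/(2*C)
Y = 43357 (Y = -191*(-348 + 121) = -191*(-227) = 43357)
Y - K(y(2)) = 43357 - 1/(2*24) = 43357 - 1*1/48 = 43357 - 1/48 = 2081135/48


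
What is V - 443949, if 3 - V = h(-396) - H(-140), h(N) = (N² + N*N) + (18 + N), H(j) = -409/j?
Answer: -106007591/140 ≈ -7.5720e+5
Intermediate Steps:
h(N) = 18 + N + 2*N² (h(N) = (N² + N²) + (18 + N) = 2*N² + (18 + N) = 18 + N + 2*N²)
V = -43854731/140 (V = 3 - ((18 - 396 + 2*(-396)²) - (-409)/(-140)) = 3 - ((18 - 396 + 2*156816) - (-409)*(-1)/140) = 3 - ((18 - 396 + 313632) - 1*409/140) = 3 - (313254 - 409/140) = 3 - 1*43855151/140 = 3 - 43855151/140 = -43854731/140 ≈ -3.1325e+5)
V - 443949 = -43854731/140 - 443949 = -106007591/140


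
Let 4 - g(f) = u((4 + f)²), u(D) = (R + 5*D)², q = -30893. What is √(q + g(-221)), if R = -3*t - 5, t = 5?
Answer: I*√55424961514 ≈ 2.3543e+5*I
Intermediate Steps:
R = -20 (R = -3*5 - 5 = -15 - 5 = -20)
u(D) = (-20 + 5*D)²
g(f) = 4 - 25*(-4 + (4 + f)²)²
√(q + g(-221)) = √(-30893 + (4 - 25*(-4 + (4 - 221)²)²)) = √(-30893 + (4 - 25*(-4 + (-217)²)²)) = √(-30893 + (4 - 25*(-4 + 47089)²)) = √(-30893 + (4 - 25*47085²)) = √(-30893 + (4 - 25*2216997225)) = √(-30893 + (4 - 55424930625)) = √(-30893 - 55424930621) = √(-55424961514) = I*√55424961514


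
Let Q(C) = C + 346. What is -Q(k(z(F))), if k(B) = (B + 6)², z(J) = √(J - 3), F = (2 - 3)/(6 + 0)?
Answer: -2273/6 - 2*I*√114 ≈ -378.83 - 21.354*I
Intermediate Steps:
F = -⅙ (F = -1/6 = -1*⅙ = -⅙ ≈ -0.16667)
z(J) = √(-3 + J)
k(B) = (6 + B)²
Q(C) = 346 + C
-Q(k(z(F))) = -(346 + (6 + √(-3 - ⅙))²) = -(346 + (6 + √(-19/6))²) = -(346 + (6 + I*√114/6)²) = -346 - (6 + I*√114/6)²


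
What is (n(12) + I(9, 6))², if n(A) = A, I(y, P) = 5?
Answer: 289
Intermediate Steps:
(n(12) + I(9, 6))² = (12 + 5)² = 17² = 289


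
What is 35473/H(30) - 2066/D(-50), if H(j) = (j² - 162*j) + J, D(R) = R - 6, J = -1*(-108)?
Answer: 186617/6741 ≈ 27.684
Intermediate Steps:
J = 108
D(R) = -6 + R
H(j) = 108 + j² - 162*j (H(j) = (j² - 162*j) + 108 = 108 + j² - 162*j)
35473/H(30) - 2066/D(-50) = 35473/(108 + 30² - 162*30) - 2066/(-6 - 50) = 35473/(108 + 900 - 4860) - 2066/(-56) = 35473/(-3852) - 2066*(-1/56) = 35473*(-1/3852) + 1033/28 = -35473/3852 + 1033/28 = 186617/6741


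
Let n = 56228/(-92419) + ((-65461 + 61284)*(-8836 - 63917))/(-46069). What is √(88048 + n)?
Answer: √1476510391493365440397127/4257650911 ≈ 285.40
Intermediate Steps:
n = -28087733828471/4257650911 (n = 56228*(-1/92419) - 4177*(-72753)*(-1/46069) = -56228/92419 + 303889281*(-1/46069) = -56228/92419 - 303889281/46069 = -28087733828471/4257650911 ≈ -6597.0)
√(88048 + n) = √(88048 - 28087733828471/4257650911) = √(346789913583257/4257650911) = √1476510391493365440397127/4257650911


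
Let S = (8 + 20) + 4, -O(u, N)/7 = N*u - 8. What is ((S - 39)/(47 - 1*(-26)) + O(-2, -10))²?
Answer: 37687321/5329 ≈ 7072.1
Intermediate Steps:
O(u, N) = 56 - 7*N*u (O(u, N) = -7*(N*u - 8) = -7*(-8 + N*u) = 56 - 7*N*u)
S = 32 (S = 28 + 4 = 32)
((S - 39)/(47 - 1*(-26)) + O(-2, -10))² = ((32 - 39)/(47 - 1*(-26)) + (56 - 7*(-10)*(-2)))² = (-7/(47 + 26) + (56 - 140))² = (-7/73 - 84)² = (-6139/73)² = 37687321/5329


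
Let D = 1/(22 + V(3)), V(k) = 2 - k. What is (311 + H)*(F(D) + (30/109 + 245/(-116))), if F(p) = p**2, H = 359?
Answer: -3426909635/2788002 ≈ -1229.2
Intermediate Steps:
D = 1/21 (D = 1/(22 + (2 - 1*3)) = 1/(22 + (2 - 3)) = 1/(22 - 1) = 1/21 ≈ 0.047619)
(311 + H)*(F(D) + (30/109 + 245/(-116))) = (311 + 359)*((1/21)**2 + (30/109 + 245/(-116))) = 670*(1/441 + (30*(1/109) + 245*(-1/116))) = 670*(1/441 + (30/109 - 245/116)) = 670*(1/441 - 23225/12644) = 670*(-10229581/5576004) = -3426909635/2788002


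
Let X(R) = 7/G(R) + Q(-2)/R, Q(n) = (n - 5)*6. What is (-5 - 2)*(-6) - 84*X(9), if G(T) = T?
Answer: 1106/3 ≈ 368.67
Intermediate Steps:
Q(n) = -30 + 6*n (Q(n) = (-5 + n)*6 = -30 + 6*n)
X(R) = -35/R (X(R) = 7/R + (-30 + 6*(-2))/R = 7/R + (-30 - 12)/R = 7/R - 42/R = -35/R)
(-5 - 2)*(-6) - 84*X(9) = (-5 - 2)*(-6) - (-2940)/9 = -7*(-6) - (-2940)/9 = 42 - 84*(-35/9) = 42 + 980/3 = 1106/3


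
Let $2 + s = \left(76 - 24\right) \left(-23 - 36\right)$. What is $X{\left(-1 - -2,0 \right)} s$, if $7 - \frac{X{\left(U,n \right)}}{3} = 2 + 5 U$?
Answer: $0$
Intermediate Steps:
$X{\left(U,n \right)} = 15 - 15 U$ ($X{\left(U,n \right)} = 21 - 3 \left(2 + 5 U\right) = 21 - \left(6 + 15 U\right) = 15 - 15 U$)
$s = -3070$ ($s = -2 + \left(76 - 24\right) \left(-23 - 36\right) = -2 + 52 \left(-59\right) = -2 - 3068 = -3070$)
$X{\left(-1 - -2,0 \right)} s = \left(15 - 15 \left(-1 - -2\right)\right) \left(-3070\right) = \left(15 - 15 \left(-1 + 2\right)\right) \left(-3070\right) = \left(15 - 15\right) \left(-3070\right) = 0 \left(-3070\right) = 0$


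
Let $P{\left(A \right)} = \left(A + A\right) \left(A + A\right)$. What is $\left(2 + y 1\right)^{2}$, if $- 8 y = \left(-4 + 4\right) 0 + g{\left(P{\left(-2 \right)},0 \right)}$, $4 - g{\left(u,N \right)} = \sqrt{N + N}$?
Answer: $\frac{9}{4} \approx 2.25$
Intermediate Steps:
$P{\left(A \right)} = 4 A^{2}$ ($P{\left(A \right)} = 2 A 2 A = 4 A^{2}$)
$g{\left(u,N \right)} = 4 - \sqrt{2} \sqrt{N}$ ($g{\left(u,N \right)} = 4 - \sqrt{N + N} = 4 - \sqrt{2 N} = 4 - \sqrt{2} \sqrt{N}$)
$y = - \frac{1}{2}$ ($y = - \frac{\left(-4 + 4\right) 0 + \left(4 - \sqrt{2} \sqrt{0}\right)}{8} = - \frac{0 \cdot 0 + \left(4 - \sqrt{2} \cdot 0\right)}{8} = - \frac{0 + \left(4 + 0\right)}{8} = - \frac{0 + 4}{8} = \left(- \frac{1}{8}\right) 4 = - \frac{1}{2} \approx -0.5$)
$\left(2 + y 1\right)^{2} = \left(2 - \frac{1}{2}\right)^{2} = \left(\frac{3}{2}\right)^{2} = \frac{9}{4}$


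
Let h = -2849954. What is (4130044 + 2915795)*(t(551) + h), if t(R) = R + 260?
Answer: -20074602865977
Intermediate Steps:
t(R) = 260 + R
(4130044 + 2915795)*(t(551) + h) = (4130044 + 2915795)*((260 + 551) - 2849954) = 7045839*(811 - 2849954) = 7045839*(-2849143) = -20074602865977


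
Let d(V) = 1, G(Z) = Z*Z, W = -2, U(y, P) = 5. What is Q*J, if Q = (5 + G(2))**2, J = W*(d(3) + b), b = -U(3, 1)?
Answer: 648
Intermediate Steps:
G(Z) = Z**2
b = -5 (b = -1*5 = -5)
J = 8 (J = -2*(1 - 5) = -2*(-4) = 8)
Q = 81 (Q = (5 + 2**2)**2 = (5 + 4)**2 = 9**2 = 81)
Q*J = 81*8 = 648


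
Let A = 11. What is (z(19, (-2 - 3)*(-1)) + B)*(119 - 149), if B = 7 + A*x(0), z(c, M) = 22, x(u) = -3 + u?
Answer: 120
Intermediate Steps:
B = -26 (B = 7 + 11*(-3 + 0) = 7 + 11*(-3) = 7 - 33 = -26)
(z(19, (-2 - 3)*(-1)) + B)*(119 - 149) = (22 - 26)*(119 - 149) = -4*(-30) = 120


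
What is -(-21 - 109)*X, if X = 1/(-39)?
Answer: -10/3 ≈ -3.3333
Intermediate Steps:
X = -1/39 ≈ -0.025641
-(-21 - 109)*X = -(-21 - 109)*(-1)/39 = -(-130)*(-1)/39 = -1*10/3 = -10/3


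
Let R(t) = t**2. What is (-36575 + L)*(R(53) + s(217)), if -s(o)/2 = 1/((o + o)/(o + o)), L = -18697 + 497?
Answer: -153753425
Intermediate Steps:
L = -18200
s(o) = -2 (s(o) = -2/((o + o)/(o + o)) = -2/((2*o)/((2*o))) = -2/((2*o)*(1/(2*o))) = -2/1 = -2*1 = -2)
(-36575 + L)*(R(53) + s(217)) = (-36575 - 18200)*(53**2 - 2) = -54775*(2809 - 2) = -54775*2807 = -153753425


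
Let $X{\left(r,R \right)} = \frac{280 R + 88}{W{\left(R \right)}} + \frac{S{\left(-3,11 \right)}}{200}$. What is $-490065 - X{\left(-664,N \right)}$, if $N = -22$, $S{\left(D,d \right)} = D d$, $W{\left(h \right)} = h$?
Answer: $- \frac{98068167}{200} \approx -4.9034 \cdot 10^{5}$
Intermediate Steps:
$X{\left(r,R \right)} = - \frac{33}{200} + \frac{88 + 280 R}{R}$ ($X{\left(r,R \right)} = \frac{280 R + 88}{R} + \frac{\left(-3\right) 11}{200} = \frac{88 + 280 R}{R} - \frac{33}{200} = - \frac{33}{200} + \frac{88 + 280 R}{R}$)
$-490065 - X{\left(-664,N \right)} = -490065 - \left(\frac{55967}{200} + \frac{88}{-22}\right) = -490065 - \left(\frac{55967}{200} + 88 \left(- \frac{1}{22}\right)\right) = -490065 - \left(\frac{55967}{200} - 4\right) = -490065 - \frac{55167}{200} = - \frac{98068167}{200}$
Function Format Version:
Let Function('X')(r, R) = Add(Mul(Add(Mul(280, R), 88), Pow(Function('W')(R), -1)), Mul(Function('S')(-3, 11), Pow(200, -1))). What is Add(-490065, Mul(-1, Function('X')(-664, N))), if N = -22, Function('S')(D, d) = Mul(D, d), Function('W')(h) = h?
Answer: Rational(-98068167, 200) ≈ -4.9034e+5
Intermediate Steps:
Function('X')(r, R) = Add(Rational(-33, 200), Mul(Pow(R, -1), Add(88, Mul(280, R)))) (Function('X')(r, R) = Add(Mul(Add(Mul(280, R), 88), Pow(R, -1)), Mul(Mul(-3, 11), Pow(200, -1))) = Add(Mul(Add(88, Mul(280, R)), Pow(R, -1)), Mul(-33, Rational(1, 200))) = Add(Mul(Pow(R, -1), Add(88, Mul(280, R))), Rational(-33, 200)) = Add(Rational(-33, 200), Mul(Pow(R, -1), Add(88, Mul(280, R)))))
Add(-490065, Mul(-1, Function('X')(-664, N))) = Add(-490065, Mul(-1, Add(Rational(55967, 200), Mul(88, Pow(-22, -1))))) = Add(-490065, Mul(-1, Add(Rational(55967, 200), Mul(88, Rational(-1, 22))))) = Add(-490065, Mul(-1, Add(Rational(55967, 200), -4))) = Add(-490065, Mul(-1, Rational(55167, 200))) = Add(-490065, Rational(-55167, 200)) = Rational(-98068167, 200)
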